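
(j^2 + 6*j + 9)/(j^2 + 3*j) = (j + 3)/j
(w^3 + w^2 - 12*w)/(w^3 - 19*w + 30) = w*(w + 4)/(w^2 + 3*w - 10)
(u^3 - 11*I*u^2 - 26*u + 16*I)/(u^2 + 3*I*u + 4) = (u^2 - 10*I*u - 16)/(u + 4*I)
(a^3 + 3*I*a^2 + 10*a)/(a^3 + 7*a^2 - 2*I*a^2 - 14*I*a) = (a + 5*I)/(a + 7)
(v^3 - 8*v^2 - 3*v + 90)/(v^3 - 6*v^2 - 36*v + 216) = (v^2 - 2*v - 15)/(v^2 - 36)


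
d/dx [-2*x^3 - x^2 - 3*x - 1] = -6*x^2 - 2*x - 3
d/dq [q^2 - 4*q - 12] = 2*q - 4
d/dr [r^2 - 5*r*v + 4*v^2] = 2*r - 5*v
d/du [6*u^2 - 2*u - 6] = 12*u - 2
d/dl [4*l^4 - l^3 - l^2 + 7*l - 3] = 16*l^3 - 3*l^2 - 2*l + 7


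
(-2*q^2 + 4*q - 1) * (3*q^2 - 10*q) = -6*q^4 + 32*q^3 - 43*q^2 + 10*q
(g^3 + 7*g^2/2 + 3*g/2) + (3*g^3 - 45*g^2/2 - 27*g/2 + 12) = 4*g^3 - 19*g^2 - 12*g + 12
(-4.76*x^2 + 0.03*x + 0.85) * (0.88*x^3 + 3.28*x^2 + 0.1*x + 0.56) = -4.1888*x^5 - 15.5864*x^4 + 0.3704*x^3 + 0.1254*x^2 + 0.1018*x + 0.476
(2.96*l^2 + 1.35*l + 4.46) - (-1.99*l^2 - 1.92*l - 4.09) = 4.95*l^2 + 3.27*l + 8.55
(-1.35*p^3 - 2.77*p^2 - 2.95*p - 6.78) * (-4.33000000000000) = 5.8455*p^3 + 11.9941*p^2 + 12.7735*p + 29.3574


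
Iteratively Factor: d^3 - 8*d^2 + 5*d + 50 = (d - 5)*(d^2 - 3*d - 10) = (d - 5)*(d + 2)*(d - 5)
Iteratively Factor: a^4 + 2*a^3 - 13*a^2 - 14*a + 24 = (a + 4)*(a^3 - 2*a^2 - 5*a + 6) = (a - 1)*(a + 4)*(a^2 - a - 6) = (a - 1)*(a + 2)*(a + 4)*(a - 3)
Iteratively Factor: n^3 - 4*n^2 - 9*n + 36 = (n - 3)*(n^2 - n - 12) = (n - 3)*(n + 3)*(n - 4)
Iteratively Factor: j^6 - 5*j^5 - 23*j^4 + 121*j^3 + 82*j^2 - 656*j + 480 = (j - 2)*(j^5 - 3*j^4 - 29*j^3 + 63*j^2 + 208*j - 240) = (j - 2)*(j - 1)*(j^4 - 2*j^3 - 31*j^2 + 32*j + 240) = (j - 2)*(j - 1)*(j + 3)*(j^3 - 5*j^2 - 16*j + 80) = (j - 4)*(j - 2)*(j - 1)*(j + 3)*(j^2 - j - 20) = (j - 5)*(j - 4)*(j - 2)*(j - 1)*(j + 3)*(j + 4)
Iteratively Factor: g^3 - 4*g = (g - 2)*(g^2 + 2*g) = g*(g - 2)*(g + 2)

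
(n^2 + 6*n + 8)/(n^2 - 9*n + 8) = (n^2 + 6*n + 8)/(n^2 - 9*n + 8)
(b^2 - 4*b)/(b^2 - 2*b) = (b - 4)/(b - 2)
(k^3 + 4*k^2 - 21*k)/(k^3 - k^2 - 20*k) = (-k^2 - 4*k + 21)/(-k^2 + k + 20)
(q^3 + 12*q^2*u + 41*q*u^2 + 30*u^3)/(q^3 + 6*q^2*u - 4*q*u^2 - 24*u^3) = (q^2 + 6*q*u + 5*u^2)/(q^2 - 4*u^2)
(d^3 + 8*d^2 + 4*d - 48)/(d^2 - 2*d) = d + 10 + 24/d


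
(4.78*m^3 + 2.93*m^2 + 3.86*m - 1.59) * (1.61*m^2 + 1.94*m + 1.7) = 7.6958*m^5 + 13.9905*m^4 + 20.0248*m^3 + 9.9095*m^2 + 3.4774*m - 2.703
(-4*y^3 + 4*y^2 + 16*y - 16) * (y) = -4*y^4 + 4*y^3 + 16*y^2 - 16*y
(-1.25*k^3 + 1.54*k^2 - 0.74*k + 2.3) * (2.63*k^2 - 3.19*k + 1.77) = -3.2875*k^5 + 8.0377*k^4 - 9.0713*k^3 + 11.1354*k^2 - 8.6468*k + 4.071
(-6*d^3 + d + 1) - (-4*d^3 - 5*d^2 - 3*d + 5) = -2*d^3 + 5*d^2 + 4*d - 4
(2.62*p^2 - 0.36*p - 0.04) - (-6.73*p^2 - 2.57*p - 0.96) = 9.35*p^2 + 2.21*p + 0.92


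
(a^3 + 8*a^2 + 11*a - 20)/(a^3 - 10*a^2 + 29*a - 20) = (a^2 + 9*a + 20)/(a^2 - 9*a + 20)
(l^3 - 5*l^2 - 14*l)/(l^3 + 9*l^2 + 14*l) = (l - 7)/(l + 7)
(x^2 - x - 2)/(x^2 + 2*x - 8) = (x + 1)/(x + 4)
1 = 1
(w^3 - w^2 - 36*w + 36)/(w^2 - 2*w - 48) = (w^2 - 7*w + 6)/(w - 8)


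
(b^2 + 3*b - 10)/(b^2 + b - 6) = (b + 5)/(b + 3)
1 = 1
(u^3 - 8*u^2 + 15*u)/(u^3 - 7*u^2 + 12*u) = (u - 5)/(u - 4)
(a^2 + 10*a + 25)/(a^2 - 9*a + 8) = (a^2 + 10*a + 25)/(a^2 - 9*a + 8)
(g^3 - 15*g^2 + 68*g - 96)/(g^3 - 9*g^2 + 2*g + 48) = (g - 4)/(g + 2)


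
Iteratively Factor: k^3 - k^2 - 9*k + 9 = (k - 1)*(k^2 - 9) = (k - 3)*(k - 1)*(k + 3)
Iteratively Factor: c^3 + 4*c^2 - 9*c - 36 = (c + 4)*(c^2 - 9) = (c - 3)*(c + 4)*(c + 3)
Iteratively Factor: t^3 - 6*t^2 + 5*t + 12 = (t - 4)*(t^2 - 2*t - 3) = (t - 4)*(t + 1)*(t - 3)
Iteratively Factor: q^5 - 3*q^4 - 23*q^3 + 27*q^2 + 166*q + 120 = (q + 1)*(q^4 - 4*q^3 - 19*q^2 + 46*q + 120) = (q + 1)*(q + 2)*(q^3 - 6*q^2 - 7*q + 60) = (q + 1)*(q + 2)*(q + 3)*(q^2 - 9*q + 20) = (q - 5)*(q + 1)*(q + 2)*(q + 3)*(q - 4)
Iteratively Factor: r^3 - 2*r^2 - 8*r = (r - 4)*(r^2 + 2*r) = (r - 4)*(r + 2)*(r)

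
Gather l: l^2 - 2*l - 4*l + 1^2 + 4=l^2 - 6*l + 5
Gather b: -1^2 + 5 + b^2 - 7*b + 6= b^2 - 7*b + 10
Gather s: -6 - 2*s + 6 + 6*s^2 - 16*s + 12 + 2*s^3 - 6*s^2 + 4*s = 2*s^3 - 14*s + 12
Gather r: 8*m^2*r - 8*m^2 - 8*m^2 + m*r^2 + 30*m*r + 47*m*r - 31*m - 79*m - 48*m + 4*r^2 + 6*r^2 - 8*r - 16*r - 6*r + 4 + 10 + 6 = -16*m^2 - 158*m + r^2*(m + 10) + r*(8*m^2 + 77*m - 30) + 20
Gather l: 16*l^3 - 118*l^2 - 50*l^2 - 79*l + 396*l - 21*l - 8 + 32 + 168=16*l^3 - 168*l^2 + 296*l + 192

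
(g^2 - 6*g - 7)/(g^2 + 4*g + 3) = (g - 7)/(g + 3)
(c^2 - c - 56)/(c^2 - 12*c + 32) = (c + 7)/(c - 4)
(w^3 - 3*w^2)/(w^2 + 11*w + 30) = w^2*(w - 3)/(w^2 + 11*w + 30)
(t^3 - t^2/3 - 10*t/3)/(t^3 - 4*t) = (t + 5/3)/(t + 2)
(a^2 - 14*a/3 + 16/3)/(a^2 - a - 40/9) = 3*(a - 2)/(3*a + 5)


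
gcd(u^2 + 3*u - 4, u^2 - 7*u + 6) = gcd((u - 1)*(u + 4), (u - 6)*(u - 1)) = u - 1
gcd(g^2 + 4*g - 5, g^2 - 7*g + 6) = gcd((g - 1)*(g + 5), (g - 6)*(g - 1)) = g - 1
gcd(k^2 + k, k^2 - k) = k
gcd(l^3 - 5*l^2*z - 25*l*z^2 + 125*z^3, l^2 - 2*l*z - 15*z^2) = -l + 5*z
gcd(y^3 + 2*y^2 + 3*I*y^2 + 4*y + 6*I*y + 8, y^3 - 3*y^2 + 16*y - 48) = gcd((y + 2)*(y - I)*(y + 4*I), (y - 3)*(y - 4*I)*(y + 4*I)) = y + 4*I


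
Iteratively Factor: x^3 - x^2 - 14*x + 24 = (x + 4)*(x^2 - 5*x + 6) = (x - 3)*(x + 4)*(x - 2)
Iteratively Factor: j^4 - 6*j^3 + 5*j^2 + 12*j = (j)*(j^3 - 6*j^2 + 5*j + 12) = j*(j - 4)*(j^2 - 2*j - 3) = j*(j - 4)*(j - 3)*(j + 1)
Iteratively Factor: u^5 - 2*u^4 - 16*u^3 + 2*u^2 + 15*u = (u)*(u^4 - 2*u^3 - 16*u^2 + 2*u + 15) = u*(u + 1)*(u^3 - 3*u^2 - 13*u + 15) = u*(u - 5)*(u + 1)*(u^2 + 2*u - 3) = u*(u - 5)*(u + 1)*(u + 3)*(u - 1)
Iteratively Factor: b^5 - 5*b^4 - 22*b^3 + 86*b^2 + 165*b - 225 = (b + 3)*(b^4 - 8*b^3 + 2*b^2 + 80*b - 75) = (b - 5)*(b + 3)*(b^3 - 3*b^2 - 13*b + 15) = (b - 5)*(b + 3)^2*(b^2 - 6*b + 5) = (b - 5)^2*(b + 3)^2*(b - 1)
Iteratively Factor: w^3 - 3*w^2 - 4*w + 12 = (w - 2)*(w^2 - w - 6) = (w - 3)*(w - 2)*(w + 2)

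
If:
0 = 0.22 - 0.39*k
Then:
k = 0.56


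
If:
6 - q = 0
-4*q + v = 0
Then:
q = 6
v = 24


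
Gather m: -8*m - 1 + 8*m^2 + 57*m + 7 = 8*m^2 + 49*m + 6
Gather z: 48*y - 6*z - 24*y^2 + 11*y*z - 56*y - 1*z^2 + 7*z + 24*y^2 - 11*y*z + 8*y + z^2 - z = 0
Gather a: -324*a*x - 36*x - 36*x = -324*a*x - 72*x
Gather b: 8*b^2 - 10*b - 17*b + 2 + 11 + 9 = 8*b^2 - 27*b + 22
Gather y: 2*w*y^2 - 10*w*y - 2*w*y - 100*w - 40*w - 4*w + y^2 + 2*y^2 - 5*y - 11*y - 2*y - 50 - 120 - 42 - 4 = -144*w + y^2*(2*w + 3) + y*(-12*w - 18) - 216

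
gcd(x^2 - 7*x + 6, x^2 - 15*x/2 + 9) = x - 6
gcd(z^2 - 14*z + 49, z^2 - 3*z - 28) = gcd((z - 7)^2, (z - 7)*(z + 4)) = z - 7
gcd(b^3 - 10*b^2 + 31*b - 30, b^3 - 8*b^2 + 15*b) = b^2 - 8*b + 15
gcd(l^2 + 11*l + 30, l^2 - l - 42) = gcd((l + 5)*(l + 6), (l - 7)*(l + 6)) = l + 6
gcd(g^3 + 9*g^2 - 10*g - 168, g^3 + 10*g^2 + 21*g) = g + 7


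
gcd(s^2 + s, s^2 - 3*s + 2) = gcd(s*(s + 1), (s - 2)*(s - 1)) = 1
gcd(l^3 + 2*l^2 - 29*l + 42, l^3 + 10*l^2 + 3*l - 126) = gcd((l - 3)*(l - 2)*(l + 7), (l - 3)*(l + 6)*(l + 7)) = l^2 + 4*l - 21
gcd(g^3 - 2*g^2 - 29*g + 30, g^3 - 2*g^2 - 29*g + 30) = g^3 - 2*g^2 - 29*g + 30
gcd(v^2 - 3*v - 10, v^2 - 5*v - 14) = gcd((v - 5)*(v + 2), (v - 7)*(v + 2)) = v + 2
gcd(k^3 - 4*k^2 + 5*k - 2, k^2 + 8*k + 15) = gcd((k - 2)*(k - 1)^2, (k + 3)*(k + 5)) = 1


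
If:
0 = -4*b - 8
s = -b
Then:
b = -2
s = 2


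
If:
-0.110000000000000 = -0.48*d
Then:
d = 0.23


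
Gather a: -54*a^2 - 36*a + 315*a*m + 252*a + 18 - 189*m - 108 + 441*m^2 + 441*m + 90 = -54*a^2 + a*(315*m + 216) + 441*m^2 + 252*m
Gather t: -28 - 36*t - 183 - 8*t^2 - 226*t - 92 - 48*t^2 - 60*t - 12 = -56*t^2 - 322*t - 315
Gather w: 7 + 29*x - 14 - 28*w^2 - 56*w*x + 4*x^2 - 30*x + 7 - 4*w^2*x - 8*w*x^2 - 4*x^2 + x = w^2*(-4*x - 28) + w*(-8*x^2 - 56*x)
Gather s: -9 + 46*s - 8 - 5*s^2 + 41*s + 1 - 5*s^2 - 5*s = -10*s^2 + 82*s - 16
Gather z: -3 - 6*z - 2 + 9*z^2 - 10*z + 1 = 9*z^2 - 16*z - 4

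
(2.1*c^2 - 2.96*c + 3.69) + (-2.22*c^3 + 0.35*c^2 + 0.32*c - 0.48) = -2.22*c^3 + 2.45*c^2 - 2.64*c + 3.21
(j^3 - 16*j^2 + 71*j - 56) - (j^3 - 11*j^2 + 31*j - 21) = -5*j^2 + 40*j - 35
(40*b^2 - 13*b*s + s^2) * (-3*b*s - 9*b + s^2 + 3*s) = -120*b^3*s - 360*b^3 + 79*b^2*s^2 + 237*b^2*s - 16*b*s^3 - 48*b*s^2 + s^4 + 3*s^3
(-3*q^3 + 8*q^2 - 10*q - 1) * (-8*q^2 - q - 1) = 24*q^5 - 61*q^4 + 75*q^3 + 10*q^2 + 11*q + 1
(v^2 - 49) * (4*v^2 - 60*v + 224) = 4*v^4 - 60*v^3 + 28*v^2 + 2940*v - 10976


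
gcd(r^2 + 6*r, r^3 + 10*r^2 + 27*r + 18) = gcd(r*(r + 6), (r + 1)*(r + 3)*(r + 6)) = r + 6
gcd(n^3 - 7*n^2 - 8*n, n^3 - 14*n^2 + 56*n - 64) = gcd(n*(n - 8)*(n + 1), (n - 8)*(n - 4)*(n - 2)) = n - 8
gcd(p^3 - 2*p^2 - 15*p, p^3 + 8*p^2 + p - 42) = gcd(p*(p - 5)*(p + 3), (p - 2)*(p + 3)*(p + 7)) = p + 3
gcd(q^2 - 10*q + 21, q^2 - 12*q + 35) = q - 7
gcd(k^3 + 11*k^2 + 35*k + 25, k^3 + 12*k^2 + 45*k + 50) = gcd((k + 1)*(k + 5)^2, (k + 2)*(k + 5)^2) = k^2 + 10*k + 25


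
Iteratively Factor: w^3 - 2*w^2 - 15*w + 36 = (w - 3)*(w^2 + w - 12) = (w - 3)^2*(w + 4)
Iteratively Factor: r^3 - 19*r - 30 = (r - 5)*(r^2 + 5*r + 6) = (r - 5)*(r + 3)*(r + 2)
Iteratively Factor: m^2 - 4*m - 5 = (m - 5)*(m + 1)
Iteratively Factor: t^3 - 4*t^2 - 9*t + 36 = (t - 3)*(t^2 - t - 12) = (t - 3)*(t + 3)*(t - 4)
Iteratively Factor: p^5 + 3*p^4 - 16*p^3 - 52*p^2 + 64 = (p - 1)*(p^4 + 4*p^3 - 12*p^2 - 64*p - 64) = (p - 1)*(p + 2)*(p^3 + 2*p^2 - 16*p - 32) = (p - 1)*(p + 2)^2*(p^2 - 16) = (p - 4)*(p - 1)*(p + 2)^2*(p + 4)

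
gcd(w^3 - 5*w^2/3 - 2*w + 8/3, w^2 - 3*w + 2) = w^2 - 3*w + 2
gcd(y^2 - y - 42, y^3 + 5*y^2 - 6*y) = y + 6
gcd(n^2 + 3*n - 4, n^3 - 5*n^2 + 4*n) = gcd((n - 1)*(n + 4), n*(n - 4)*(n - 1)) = n - 1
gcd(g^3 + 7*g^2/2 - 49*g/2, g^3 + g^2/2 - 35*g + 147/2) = g^2 + 7*g/2 - 49/2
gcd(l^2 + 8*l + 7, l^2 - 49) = l + 7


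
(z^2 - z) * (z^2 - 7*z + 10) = z^4 - 8*z^3 + 17*z^2 - 10*z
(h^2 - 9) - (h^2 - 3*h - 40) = 3*h + 31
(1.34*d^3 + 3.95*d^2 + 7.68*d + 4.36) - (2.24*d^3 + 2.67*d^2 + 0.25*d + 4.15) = -0.9*d^3 + 1.28*d^2 + 7.43*d + 0.21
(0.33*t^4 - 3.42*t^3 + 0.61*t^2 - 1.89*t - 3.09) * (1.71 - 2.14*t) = -0.7062*t^5 + 7.8831*t^4 - 7.1536*t^3 + 5.0877*t^2 + 3.3807*t - 5.2839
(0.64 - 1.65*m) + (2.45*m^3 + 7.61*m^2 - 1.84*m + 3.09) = 2.45*m^3 + 7.61*m^2 - 3.49*m + 3.73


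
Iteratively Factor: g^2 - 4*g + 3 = (g - 3)*(g - 1)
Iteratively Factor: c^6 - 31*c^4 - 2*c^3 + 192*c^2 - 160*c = (c + 4)*(c^5 - 4*c^4 - 15*c^3 + 58*c^2 - 40*c) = c*(c + 4)*(c^4 - 4*c^3 - 15*c^2 + 58*c - 40) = c*(c - 2)*(c + 4)*(c^3 - 2*c^2 - 19*c + 20) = c*(c - 5)*(c - 2)*(c + 4)*(c^2 + 3*c - 4) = c*(c - 5)*(c - 2)*(c - 1)*(c + 4)*(c + 4)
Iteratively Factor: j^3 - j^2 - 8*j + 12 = (j - 2)*(j^2 + j - 6) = (j - 2)^2*(j + 3)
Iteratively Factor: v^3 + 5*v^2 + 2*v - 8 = (v + 2)*(v^2 + 3*v - 4) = (v + 2)*(v + 4)*(v - 1)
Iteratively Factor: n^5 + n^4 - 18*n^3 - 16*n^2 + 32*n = (n + 2)*(n^4 - n^3 - 16*n^2 + 16*n) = (n - 4)*(n + 2)*(n^3 + 3*n^2 - 4*n) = (n - 4)*(n - 1)*(n + 2)*(n^2 + 4*n) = n*(n - 4)*(n - 1)*(n + 2)*(n + 4)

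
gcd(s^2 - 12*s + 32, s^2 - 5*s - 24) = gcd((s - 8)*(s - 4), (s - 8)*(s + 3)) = s - 8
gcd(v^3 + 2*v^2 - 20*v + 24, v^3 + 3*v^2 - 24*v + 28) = v^2 - 4*v + 4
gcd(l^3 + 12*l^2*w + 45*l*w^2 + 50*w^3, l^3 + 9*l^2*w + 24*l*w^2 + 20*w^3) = l^2 + 7*l*w + 10*w^2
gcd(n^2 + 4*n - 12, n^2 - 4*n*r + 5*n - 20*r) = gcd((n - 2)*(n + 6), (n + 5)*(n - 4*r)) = 1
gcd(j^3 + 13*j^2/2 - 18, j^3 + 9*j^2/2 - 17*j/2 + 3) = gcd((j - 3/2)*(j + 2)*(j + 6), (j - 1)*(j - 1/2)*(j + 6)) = j + 6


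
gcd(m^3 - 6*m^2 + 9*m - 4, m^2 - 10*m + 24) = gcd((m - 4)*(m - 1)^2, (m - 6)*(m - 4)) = m - 4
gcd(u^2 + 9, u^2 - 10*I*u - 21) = u - 3*I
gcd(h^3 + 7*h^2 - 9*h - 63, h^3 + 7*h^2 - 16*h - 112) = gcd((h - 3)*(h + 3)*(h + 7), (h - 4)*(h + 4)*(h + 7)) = h + 7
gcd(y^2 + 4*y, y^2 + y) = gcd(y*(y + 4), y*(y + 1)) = y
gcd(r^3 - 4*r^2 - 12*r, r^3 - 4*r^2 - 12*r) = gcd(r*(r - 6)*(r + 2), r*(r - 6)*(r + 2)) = r^3 - 4*r^2 - 12*r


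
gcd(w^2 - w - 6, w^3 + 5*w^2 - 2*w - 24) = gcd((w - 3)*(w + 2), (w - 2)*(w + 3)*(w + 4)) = 1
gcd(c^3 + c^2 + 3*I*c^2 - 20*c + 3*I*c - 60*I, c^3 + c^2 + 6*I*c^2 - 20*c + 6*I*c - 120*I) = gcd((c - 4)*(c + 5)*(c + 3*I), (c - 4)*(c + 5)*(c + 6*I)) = c^2 + c - 20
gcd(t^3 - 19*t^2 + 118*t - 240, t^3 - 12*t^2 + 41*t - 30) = t^2 - 11*t + 30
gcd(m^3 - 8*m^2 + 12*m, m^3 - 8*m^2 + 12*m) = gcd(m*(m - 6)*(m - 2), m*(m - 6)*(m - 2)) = m^3 - 8*m^2 + 12*m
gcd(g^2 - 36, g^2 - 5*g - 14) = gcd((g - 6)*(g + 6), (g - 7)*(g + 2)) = 1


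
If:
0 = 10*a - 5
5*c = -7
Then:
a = 1/2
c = -7/5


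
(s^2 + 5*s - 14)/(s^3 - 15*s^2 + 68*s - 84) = (s + 7)/(s^2 - 13*s + 42)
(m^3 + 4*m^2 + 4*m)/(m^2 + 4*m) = (m^2 + 4*m + 4)/(m + 4)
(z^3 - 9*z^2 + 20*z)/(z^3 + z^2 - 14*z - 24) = z*(z - 5)/(z^2 + 5*z + 6)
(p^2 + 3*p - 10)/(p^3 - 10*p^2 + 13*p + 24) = (p^2 + 3*p - 10)/(p^3 - 10*p^2 + 13*p + 24)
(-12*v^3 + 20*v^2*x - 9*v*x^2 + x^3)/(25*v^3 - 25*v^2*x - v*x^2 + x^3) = (12*v^2 - 8*v*x + x^2)/(-25*v^2 + x^2)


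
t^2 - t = t*(t - 1)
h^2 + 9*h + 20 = (h + 4)*(h + 5)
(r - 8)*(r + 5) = r^2 - 3*r - 40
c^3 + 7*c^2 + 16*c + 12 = (c + 2)^2*(c + 3)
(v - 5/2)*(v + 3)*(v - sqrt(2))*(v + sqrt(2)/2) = v^4 - sqrt(2)*v^3/2 + v^3/2 - 17*v^2/2 - sqrt(2)*v^2/4 - v/2 + 15*sqrt(2)*v/4 + 15/2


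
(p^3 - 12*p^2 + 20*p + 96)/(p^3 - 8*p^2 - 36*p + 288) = (p + 2)/(p + 6)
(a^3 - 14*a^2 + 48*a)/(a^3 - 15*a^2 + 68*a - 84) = a*(a - 8)/(a^2 - 9*a + 14)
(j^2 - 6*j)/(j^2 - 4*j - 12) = j/(j + 2)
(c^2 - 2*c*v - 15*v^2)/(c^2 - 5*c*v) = (c + 3*v)/c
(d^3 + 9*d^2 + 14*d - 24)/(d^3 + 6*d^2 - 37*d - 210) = (d^3 + 9*d^2 + 14*d - 24)/(d^3 + 6*d^2 - 37*d - 210)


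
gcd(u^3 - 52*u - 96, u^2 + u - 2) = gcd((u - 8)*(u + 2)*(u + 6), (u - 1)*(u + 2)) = u + 2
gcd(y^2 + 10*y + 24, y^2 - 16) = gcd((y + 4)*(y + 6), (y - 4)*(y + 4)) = y + 4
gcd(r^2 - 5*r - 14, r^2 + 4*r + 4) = r + 2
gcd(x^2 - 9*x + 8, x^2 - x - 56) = x - 8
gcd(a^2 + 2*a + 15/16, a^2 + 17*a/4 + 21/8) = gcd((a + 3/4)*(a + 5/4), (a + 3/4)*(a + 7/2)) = a + 3/4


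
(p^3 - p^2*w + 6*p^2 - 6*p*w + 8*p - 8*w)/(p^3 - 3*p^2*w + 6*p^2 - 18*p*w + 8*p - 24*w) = (p - w)/(p - 3*w)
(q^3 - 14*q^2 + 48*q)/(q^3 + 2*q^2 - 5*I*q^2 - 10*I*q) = (q^2 - 14*q + 48)/(q^2 + q*(2 - 5*I) - 10*I)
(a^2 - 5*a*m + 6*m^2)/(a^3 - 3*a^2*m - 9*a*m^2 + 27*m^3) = (a - 2*m)/(a^2 - 9*m^2)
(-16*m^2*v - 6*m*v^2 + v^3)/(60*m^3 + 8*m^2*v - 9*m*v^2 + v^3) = v*(-8*m + v)/(30*m^2 - 11*m*v + v^2)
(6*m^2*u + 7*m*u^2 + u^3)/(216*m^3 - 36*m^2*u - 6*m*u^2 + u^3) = u*(m + u)/(36*m^2 - 12*m*u + u^2)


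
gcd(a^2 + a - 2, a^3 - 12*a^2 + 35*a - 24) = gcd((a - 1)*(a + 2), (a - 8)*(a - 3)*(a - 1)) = a - 1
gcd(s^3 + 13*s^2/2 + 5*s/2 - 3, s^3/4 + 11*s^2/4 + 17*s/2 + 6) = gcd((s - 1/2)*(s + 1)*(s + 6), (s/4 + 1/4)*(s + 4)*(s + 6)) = s^2 + 7*s + 6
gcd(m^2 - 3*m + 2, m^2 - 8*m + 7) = m - 1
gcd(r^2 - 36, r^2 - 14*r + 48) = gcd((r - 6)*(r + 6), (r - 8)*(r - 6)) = r - 6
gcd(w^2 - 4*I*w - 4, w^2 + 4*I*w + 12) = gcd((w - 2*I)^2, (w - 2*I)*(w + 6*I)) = w - 2*I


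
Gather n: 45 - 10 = 35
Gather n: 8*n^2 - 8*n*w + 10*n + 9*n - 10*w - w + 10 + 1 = 8*n^2 + n*(19 - 8*w) - 11*w + 11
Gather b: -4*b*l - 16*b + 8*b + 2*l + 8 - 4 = b*(-4*l - 8) + 2*l + 4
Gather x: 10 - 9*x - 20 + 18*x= 9*x - 10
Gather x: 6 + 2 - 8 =0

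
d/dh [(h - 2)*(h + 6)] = 2*h + 4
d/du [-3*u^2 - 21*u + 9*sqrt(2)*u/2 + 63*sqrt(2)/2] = -6*u - 21 + 9*sqrt(2)/2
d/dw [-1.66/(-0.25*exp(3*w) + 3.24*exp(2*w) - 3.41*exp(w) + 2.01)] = (-1.245*exp(2*w) + 10.7568*exp(w) - 5.6606)*exp(w)/(0.25*exp(3*w) - 3.24*exp(2*w) + 3.41*exp(w) - 2.01)^2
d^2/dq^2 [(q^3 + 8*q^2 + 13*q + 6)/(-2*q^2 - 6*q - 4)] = 4/(q^3 + 6*q^2 + 12*q + 8)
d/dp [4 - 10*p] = -10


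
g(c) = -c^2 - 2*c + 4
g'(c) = -2*c - 2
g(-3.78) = -2.73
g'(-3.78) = 5.56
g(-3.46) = -1.05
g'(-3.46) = 4.92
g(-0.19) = 4.34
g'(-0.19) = -1.62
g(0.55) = 2.60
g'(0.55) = -3.10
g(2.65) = -8.32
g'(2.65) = -7.30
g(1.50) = -1.25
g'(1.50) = -5.00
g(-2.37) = 3.12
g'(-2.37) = 2.74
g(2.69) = -8.62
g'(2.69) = -7.38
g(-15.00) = -191.00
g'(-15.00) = 28.00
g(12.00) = -164.00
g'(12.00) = -26.00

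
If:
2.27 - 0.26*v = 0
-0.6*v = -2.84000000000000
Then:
No Solution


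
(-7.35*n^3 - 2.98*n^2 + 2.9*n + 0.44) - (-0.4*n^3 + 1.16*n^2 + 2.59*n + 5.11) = -6.95*n^3 - 4.14*n^2 + 0.31*n - 4.67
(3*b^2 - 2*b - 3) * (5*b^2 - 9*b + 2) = 15*b^4 - 37*b^3 + 9*b^2 + 23*b - 6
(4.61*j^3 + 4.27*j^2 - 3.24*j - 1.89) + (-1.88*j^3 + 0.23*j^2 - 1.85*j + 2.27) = 2.73*j^3 + 4.5*j^2 - 5.09*j + 0.38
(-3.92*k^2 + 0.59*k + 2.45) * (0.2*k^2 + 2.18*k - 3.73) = -0.784*k^4 - 8.4276*k^3 + 16.3978*k^2 + 3.1403*k - 9.1385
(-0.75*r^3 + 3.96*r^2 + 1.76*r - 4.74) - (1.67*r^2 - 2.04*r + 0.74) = -0.75*r^3 + 2.29*r^2 + 3.8*r - 5.48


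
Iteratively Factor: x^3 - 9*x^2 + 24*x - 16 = (x - 1)*(x^2 - 8*x + 16) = (x - 4)*(x - 1)*(x - 4)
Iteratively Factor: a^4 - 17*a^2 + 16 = (a + 1)*(a^3 - a^2 - 16*a + 16) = (a + 1)*(a + 4)*(a^2 - 5*a + 4) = (a - 1)*(a + 1)*(a + 4)*(a - 4)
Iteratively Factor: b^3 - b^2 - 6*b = (b)*(b^2 - b - 6) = b*(b - 3)*(b + 2)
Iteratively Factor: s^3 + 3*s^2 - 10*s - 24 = (s + 4)*(s^2 - s - 6) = (s - 3)*(s + 4)*(s + 2)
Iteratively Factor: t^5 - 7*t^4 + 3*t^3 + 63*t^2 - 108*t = (t - 4)*(t^4 - 3*t^3 - 9*t^2 + 27*t) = (t - 4)*(t + 3)*(t^3 - 6*t^2 + 9*t) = (t - 4)*(t - 3)*(t + 3)*(t^2 - 3*t) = t*(t - 4)*(t - 3)*(t + 3)*(t - 3)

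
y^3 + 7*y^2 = y^2*(y + 7)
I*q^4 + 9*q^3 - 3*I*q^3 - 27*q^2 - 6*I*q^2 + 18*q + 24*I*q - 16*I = (q - 2)*(q - 1)*(q - 8*I)*(I*q + 1)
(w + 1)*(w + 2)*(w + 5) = w^3 + 8*w^2 + 17*w + 10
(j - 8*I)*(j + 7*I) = j^2 - I*j + 56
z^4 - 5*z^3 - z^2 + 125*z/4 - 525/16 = (z - 7/2)*(z - 5/2)*(z - 3/2)*(z + 5/2)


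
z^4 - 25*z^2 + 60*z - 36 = (z - 3)*(z - 2)*(z - 1)*(z + 6)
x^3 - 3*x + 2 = (x - 1)^2*(x + 2)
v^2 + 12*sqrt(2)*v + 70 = (v + 5*sqrt(2))*(v + 7*sqrt(2))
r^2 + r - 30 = (r - 5)*(r + 6)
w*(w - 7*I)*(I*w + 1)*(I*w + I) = -w^4 - w^3 + 8*I*w^3 + 7*w^2 + 8*I*w^2 + 7*w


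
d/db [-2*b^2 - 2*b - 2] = -4*b - 2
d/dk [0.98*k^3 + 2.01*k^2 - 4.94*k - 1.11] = 2.94*k^2 + 4.02*k - 4.94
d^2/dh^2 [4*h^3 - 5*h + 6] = 24*h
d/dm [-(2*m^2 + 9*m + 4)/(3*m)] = -2/3 + 4/(3*m^2)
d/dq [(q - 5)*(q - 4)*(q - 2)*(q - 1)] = 4*q^3 - 36*q^2 + 98*q - 78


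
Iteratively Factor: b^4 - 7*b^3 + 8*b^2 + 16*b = (b - 4)*(b^3 - 3*b^2 - 4*b) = (b - 4)^2*(b^2 + b) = b*(b - 4)^2*(b + 1)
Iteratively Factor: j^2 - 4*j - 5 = (j + 1)*(j - 5)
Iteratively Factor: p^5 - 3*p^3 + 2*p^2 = (p)*(p^4 - 3*p^2 + 2*p) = p*(p + 2)*(p^3 - 2*p^2 + p) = p*(p - 1)*(p + 2)*(p^2 - p) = p*(p - 1)^2*(p + 2)*(p)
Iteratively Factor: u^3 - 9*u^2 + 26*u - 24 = (u - 4)*(u^2 - 5*u + 6) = (u - 4)*(u - 3)*(u - 2)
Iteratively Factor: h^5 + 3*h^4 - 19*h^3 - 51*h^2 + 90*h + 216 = (h + 3)*(h^4 - 19*h^2 + 6*h + 72) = (h - 3)*(h + 3)*(h^3 + 3*h^2 - 10*h - 24) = (h - 3)*(h + 3)*(h + 4)*(h^2 - h - 6) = (h - 3)^2*(h + 3)*(h + 4)*(h + 2)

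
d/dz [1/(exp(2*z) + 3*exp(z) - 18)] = (-2*exp(z) - 3)*exp(z)/(exp(2*z) + 3*exp(z) - 18)^2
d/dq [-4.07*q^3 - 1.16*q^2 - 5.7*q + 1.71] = -12.21*q^2 - 2.32*q - 5.7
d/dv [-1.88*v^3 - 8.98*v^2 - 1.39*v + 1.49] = -5.64*v^2 - 17.96*v - 1.39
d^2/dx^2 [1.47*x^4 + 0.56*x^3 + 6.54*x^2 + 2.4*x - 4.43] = 17.64*x^2 + 3.36*x + 13.08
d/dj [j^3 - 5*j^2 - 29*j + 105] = 3*j^2 - 10*j - 29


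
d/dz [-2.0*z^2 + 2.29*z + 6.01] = 2.29 - 4.0*z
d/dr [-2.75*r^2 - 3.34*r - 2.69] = -5.5*r - 3.34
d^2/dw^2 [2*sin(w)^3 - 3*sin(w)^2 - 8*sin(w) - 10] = -18*sin(w)^3 + 12*sin(w)^2 + 20*sin(w) - 6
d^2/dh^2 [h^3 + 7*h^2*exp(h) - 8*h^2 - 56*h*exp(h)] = 7*h^2*exp(h) - 28*h*exp(h) + 6*h - 98*exp(h) - 16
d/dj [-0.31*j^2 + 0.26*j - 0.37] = 0.26 - 0.62*j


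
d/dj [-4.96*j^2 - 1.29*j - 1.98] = -9.92*j - 1.29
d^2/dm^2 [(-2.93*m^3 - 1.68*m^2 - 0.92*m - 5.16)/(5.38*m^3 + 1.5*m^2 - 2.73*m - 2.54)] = (-49.9629840000002*m^6 - 417.97758*m^5 - 2465.301072*m^4 - 1098.589314*m^3 + 73.8900600000001*m^2 - 430.74372*m - 125.151576)/(155.720872*m^9 + 130.2498*m^8 - 200.739636*m^7 - 349.367928*m^6 - 21.124494*m^5 + 240.229026*m^4 + 146.190207*m^3 - 27.758898*m^2 - 52.838604*m - 16.387064)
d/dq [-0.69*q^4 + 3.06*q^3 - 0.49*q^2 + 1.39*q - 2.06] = -2.76*q^3 + 9.18*q^2 - 0.98*q + 1.39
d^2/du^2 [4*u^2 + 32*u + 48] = 8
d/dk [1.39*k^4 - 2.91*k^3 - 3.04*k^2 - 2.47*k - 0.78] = 5.56*k^3 - 8.73*k^2 - 6.08*k - 2.47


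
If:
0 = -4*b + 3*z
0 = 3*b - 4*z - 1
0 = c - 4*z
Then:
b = -3/7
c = -16/7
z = -4/7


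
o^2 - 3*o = o*(o - 3)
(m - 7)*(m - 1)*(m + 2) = m^3 - 6*m^2 - 9*m + 14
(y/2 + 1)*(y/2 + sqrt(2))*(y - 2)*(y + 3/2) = y^4/4 + 3*y^3/8 + sqrt(2)*y^3/2 - y^2 + 3*sqrt(2)*y^2/4 - 2*sqrt(2)*y - 3*y/2 - 3*sqrt(2)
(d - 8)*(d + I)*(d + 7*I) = d^3 - 8*d^2 + 8*I*d^2 - 7*d - 64*I*d + 56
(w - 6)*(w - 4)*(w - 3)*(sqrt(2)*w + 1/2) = sqrt(2)*w^4 - 13*sqrt(2)*w^3 + w^3/2 - 13*w^2/2 + 54*sqrt(2)*w^2 - 72*sqrt(2)*w + 27*w - 36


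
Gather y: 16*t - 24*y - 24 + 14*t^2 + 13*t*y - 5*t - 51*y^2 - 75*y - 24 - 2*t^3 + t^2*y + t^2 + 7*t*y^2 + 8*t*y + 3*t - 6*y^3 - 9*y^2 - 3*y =-2*t^3 + 15*t^2 + 14*t - 6*y^3 + y^2*(7*t - 60) + y*(t^2 + 21*t - 102) - 48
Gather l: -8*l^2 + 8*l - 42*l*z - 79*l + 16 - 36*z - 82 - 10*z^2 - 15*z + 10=-8*l^2 + l*(-42*z - 71) - 10*z^2 - 51*z - 56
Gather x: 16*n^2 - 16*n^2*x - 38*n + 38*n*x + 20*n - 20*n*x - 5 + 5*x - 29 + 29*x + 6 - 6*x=16*n^2 - 18*n + x*(-16*n^2 + 18*n + 28) - 28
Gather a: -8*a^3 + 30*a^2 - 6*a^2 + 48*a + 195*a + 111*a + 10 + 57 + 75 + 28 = -8*a^3 + 24*a^2 + 354*a + 170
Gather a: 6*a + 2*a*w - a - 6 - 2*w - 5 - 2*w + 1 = a*(2*w + 5) - 4*w - 10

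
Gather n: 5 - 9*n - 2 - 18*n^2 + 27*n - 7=-18*n^2 + 18*n - 4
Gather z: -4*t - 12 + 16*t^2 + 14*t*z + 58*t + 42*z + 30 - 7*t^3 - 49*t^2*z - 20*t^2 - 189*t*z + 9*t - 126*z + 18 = -7*t^3 - 4*t^2 + 63*t + z*(-49*t^2 - 175*t - 84) + 36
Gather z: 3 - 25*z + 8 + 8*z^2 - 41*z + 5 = 8*z^2 - 66*z + 16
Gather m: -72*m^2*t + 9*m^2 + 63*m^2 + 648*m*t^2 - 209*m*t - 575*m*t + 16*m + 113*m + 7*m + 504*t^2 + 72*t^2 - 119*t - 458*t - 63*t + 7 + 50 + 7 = m^2*(72 - 72*t) + m*(648*t^2 - 784*t + 136) + 576*t^2 - 640*t + 64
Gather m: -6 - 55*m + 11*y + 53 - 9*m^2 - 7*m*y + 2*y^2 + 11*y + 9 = -9*m^2 + m*(-7*y - 55) + 2*y^2 + 22*y + 56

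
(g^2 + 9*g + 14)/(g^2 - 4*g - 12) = (g + 7)/(g - 6)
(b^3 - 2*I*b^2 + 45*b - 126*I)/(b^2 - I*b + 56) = (b^2 - 9*I*b - 18)/(b - 8*I)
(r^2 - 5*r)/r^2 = (r - 5)/r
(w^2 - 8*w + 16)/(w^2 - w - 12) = (w - 4)/(w + 3)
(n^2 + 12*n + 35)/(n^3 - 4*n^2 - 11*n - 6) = (n^2 + 12*n + 35)/(n^3 - 4*n^2 - 11*n - 6)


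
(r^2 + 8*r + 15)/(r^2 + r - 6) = (r + 5)/(r - 2)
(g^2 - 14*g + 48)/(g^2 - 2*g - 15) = (-g^2 + 14*g - 48)/(-g^2 + 2*g + 15)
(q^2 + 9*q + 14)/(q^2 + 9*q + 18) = (q^2 + 9*q + 14)/(q^2 + 9*q + 18)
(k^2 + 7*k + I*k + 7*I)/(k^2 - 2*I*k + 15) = (k^2 + k*(7 + I) + 7*I)/(k^2 - 2*I*k + 15)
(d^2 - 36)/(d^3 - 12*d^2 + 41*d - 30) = (d + 6)/(d^2 - 6*d + 5)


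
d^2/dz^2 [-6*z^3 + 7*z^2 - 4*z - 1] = 14 - 36*z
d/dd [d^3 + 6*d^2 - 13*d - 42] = 3*d^2 + 12*d - 13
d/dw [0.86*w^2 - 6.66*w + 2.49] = 1.72*w - 6.66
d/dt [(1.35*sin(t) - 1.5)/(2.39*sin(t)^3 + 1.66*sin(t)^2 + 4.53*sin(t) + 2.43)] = (-6.453*sin(t)^3 + 8.514*sin(t)^2 + 4.98*sin(t) + 10.0755)*cos(t)/(5.7121*sin(t)^6 + 7.9348*sin(t)^5 + 24.409*sin(t)^4 + 26.655*sin(t)^3 + 28.5885*sin(t)^2 + 22.0158*sin(t) + 5.9049)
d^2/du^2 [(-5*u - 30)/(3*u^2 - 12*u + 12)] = 10*(-u - 22)/(3*(u^4 - 8*u^3 + 24*u^2 - 32*u + 16))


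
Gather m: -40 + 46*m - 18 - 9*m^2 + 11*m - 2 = -9*m^2 + 57*m - 60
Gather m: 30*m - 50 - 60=30*m - 110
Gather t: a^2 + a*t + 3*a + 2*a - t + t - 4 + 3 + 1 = a^2 + a*t + 5*a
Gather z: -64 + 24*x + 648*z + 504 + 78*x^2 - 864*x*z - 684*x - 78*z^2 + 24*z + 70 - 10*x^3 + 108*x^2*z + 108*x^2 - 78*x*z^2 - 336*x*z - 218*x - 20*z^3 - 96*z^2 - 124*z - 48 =-10*x^3 + 186*x^2 - 878*x - 20*z^3 + z^2*(-78*x - 174) + z*(108*x^2 - 1200*x + 548) + 462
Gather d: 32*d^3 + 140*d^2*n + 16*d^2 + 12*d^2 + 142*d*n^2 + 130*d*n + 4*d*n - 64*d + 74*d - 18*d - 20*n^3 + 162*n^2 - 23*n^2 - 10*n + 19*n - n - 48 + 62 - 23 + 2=32*d^3 + d^2*(140*n + 28) + d*(142*n^2 + 134*n - 8) - 20*n^3 + 139*n^2 + 8*n - 7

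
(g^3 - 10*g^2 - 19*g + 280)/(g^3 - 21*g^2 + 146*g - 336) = (g + 5)/(g - 6)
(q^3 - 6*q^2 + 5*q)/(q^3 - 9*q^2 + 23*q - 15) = q/(q - 3)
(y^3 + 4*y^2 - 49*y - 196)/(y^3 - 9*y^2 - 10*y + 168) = (y + 7)/(y - 6)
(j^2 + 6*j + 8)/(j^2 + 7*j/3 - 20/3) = 3*(j + 2)/(3*j - 5)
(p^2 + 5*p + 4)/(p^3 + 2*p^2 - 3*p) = (p^2 + 5*p + 4)/(p*(p^2 + 2*p - 3))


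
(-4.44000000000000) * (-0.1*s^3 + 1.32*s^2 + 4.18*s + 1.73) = 0.444*s^3 - 5.8608*s^2 - 18.5592*s - 7.6812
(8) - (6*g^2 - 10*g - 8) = -6*g^2 + 10*g + 16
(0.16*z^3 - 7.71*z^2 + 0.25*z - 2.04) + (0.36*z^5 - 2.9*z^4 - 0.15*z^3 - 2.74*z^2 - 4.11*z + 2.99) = 0.36*z^5 - 2.9*z^4 + 0.01*z^3 - 10.45*z^2 - 3.86*z + 0.95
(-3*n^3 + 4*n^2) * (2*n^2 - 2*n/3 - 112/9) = -6*n^5 + 10*n^4 + 104*n^3/3 - 448*n^2/9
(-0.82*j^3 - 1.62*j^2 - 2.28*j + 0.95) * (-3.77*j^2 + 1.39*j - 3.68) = 3.0914*j^5 + 4.9676*j^4 + 9.3614*j^3 - 0.789099999999999*j^2 + 9.7109*j - 3.496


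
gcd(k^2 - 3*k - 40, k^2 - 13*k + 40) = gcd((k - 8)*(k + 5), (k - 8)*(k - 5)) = k - 8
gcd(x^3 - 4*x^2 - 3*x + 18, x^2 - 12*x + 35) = 1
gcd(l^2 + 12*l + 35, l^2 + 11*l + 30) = l + 5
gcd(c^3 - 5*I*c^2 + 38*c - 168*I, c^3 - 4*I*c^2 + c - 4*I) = c - 4*I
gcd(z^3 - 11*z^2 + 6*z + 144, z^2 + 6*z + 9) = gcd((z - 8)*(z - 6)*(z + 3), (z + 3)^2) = z + 3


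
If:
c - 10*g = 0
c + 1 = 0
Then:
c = -1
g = -1/10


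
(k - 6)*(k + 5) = k^2 - k - 30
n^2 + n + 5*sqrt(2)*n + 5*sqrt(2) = (n + 1)*(n + 5*sqrt(2))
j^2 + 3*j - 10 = (j - 2)*(j + 5)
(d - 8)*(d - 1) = d^2 - 9*d + 8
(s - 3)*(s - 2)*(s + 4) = s^3 - s^2 - 14*s + 24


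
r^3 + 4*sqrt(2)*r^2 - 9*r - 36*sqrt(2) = (r - 3)*(r + 3)*(r + 4*sqrt(2))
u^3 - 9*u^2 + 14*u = u*(u - 7)*(u - 2)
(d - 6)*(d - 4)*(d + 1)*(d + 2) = d^4 - 7*d^3 - 4*d^2 + 52*d + 48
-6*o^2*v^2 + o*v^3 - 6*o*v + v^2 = v*(-6*o + v)*(o*v + 1)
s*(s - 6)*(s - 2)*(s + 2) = s^4 - 6*s^3 - 4*s^2 + 24*s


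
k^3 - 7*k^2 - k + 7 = (k - 7)*(k - 1)*(k + 1)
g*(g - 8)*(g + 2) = g^3 - 6*g^2 - 16*g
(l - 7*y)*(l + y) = l^2 - 6*l*y - 7*y^2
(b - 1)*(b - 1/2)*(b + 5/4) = b^3 - b^2/4 - 11*b/8 + 5/8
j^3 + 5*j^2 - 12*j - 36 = (j - 3)*(j + 2)*(j + 6)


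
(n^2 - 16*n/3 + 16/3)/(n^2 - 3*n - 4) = (n - 4/3)/(n + 1)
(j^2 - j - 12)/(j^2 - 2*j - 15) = (j - 4)/(j - 5)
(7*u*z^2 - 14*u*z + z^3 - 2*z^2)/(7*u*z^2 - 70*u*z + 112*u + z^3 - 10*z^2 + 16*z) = z/(z - 8)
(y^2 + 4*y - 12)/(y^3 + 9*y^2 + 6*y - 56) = (y + 6)/(y^2 + 11*y + 28)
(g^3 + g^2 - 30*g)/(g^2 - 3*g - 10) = g*(g + 6)/(g + 2)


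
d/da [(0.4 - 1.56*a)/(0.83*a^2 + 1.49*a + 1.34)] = (1.2948*a^2 - 0.664*a - 2.6864)/(0.6889*a^4 + 2.4734*a^3 + 4.4445*a^2 + 3.9932*a + 1.7956)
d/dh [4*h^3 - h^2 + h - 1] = 12*h^2 - 2*h + 1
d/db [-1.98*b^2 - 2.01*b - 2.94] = -3.96*b - 2.01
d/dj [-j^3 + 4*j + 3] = 4 - 3*j^2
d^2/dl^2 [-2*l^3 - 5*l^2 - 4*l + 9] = -12*l - 10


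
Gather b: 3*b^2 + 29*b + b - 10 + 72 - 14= 3*b^2 + 30*b + 48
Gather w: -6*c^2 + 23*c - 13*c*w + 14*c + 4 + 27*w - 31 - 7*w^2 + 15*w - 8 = -6*c^2 + 37*c - 7*w^2 + w*(42 - 13*c) - 35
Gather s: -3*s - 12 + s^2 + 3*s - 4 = s^2 - 16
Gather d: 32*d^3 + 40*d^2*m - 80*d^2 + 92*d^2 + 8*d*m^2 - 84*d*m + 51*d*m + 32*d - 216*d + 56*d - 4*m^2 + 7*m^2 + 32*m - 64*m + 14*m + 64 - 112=32*d^3 + d^2*(40*m + 12) + d*(8*m^2 - 33*m - 128) + 3*m^2 - 18*m - 48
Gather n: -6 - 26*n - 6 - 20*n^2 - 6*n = -20*n^2 - 32*n - 12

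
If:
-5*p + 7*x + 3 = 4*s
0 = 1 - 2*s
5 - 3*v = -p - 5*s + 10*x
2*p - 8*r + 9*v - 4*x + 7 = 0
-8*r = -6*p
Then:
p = 481/354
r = 481/472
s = 1/2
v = 103/531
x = 293/354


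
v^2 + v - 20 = (v - 4)*(v + 5)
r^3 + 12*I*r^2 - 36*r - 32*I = (r + 2*I)^2*(r + 8*I)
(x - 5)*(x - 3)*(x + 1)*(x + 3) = x^4 - 4*x^3 - 14*x^2 + 36*x + 45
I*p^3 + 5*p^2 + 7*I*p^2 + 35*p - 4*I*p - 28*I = (p + 7)*(p - 4*I)*(I*p + 1)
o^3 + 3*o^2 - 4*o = o*(o - 1)*(o + 4)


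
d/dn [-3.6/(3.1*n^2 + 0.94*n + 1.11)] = (22.32*n + 3.384)/(3.1*n^2 + 0.94*n + 1.11)^2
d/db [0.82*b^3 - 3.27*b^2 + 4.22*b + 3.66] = 2.46*b^2 - 6.54*b + 4.22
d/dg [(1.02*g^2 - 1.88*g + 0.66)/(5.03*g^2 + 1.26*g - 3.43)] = (10.7416*g^2 - 13.6368*g + 5.6168)/(25.3009*g^4 + 12.6756*g^3 - 32.9182*g^2 - 8.6436*g + 11.7649)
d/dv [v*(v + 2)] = 2*v + 2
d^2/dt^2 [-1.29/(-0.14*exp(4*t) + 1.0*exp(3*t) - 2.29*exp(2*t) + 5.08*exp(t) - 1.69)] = ((-2.8896*exp(3*t) + 11.61*exp(2*t) - 11.8164*exp(t) + 6.5532)*(0.14*exp(4*t) - 1.0*exp(3*t) + 2.29*exp(2*t) - 5.08*exp(t) + 1.69) + 1.29*(0.56*exp(3*t) - 3.0*exp(2*t) + 4.58*exp(t) - 5.08)*(1.12*exp(3*t) - 6.0*exp(2*t) + 9.16*exp(t) - 10.16)*exp(t))*exp(t)/(0.14*exp(4*t) - 1.0*exp(3*t) + 2.29*exp(2*t) - 5.08*exp(t) + 1.69)^3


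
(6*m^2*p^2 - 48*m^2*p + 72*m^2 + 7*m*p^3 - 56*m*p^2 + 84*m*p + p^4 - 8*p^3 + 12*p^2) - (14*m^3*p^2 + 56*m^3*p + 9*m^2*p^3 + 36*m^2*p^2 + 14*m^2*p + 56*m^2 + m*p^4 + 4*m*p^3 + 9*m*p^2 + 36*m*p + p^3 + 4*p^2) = -14*m^3*p^2 - 56*m^3*p - 9*m^2*p^3 - 30*m^2*p^2 - 62*m^2*p + 16*m^2 - m*p^4 + 3*m*p^3 - 65*m*p^2 + 48*m*p + p^4 - 9*p^3 + 8*p^2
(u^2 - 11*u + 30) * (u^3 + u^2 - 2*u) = u^5 - 10*u^4 + 17*u^3 + 52*u^2 - 60*u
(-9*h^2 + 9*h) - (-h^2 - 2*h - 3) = -8*h^2 + 11*h + 3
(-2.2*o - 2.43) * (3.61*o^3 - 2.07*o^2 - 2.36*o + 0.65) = -7.942*o^4 - 4.2183*o^3 + 10.2221*o^2 + 4.3048*o - 1.5795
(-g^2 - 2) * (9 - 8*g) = 8*g^3 - 9*g^2 + 16*g - 18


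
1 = 1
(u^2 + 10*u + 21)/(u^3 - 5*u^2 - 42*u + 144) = (u^2 + 10*u + 21)/(u^3 - 5*u^2 - 42*u + 144)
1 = 1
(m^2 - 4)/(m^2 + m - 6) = (m + 2)/(m + 3)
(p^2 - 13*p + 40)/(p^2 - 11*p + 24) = (p - 5)/(p - 3)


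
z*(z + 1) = z^2 + z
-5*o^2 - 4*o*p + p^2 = (-5*o + p)*(o + p)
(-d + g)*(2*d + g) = -2*d^2 + d*g + g^2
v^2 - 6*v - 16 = (v - 8)*(v + 2)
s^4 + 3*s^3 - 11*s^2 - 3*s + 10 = (s - 2)*(s - 1)*(s + 1)*(s + 5)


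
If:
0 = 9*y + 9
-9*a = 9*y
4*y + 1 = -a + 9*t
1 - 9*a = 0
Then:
No Solution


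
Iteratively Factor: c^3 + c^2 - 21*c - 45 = (c + 3)*(c^2 - 2*c - 15) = (c - 5)*(c + 3)*(c + 3)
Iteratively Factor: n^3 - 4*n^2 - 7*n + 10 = (n - 5)*(n^2 + n - 2) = (n - 5)*(n - 1)*(n + 2)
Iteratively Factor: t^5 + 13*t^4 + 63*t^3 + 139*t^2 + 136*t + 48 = (t + 1)*(t^4 + 12*t^3 + 51*t^2 + 88*t + 48) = (t + 1)*(t + 4)*(t^3 + 8*t^2 + 19*t + 12) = (t + 1)*(t + 3)*(t + 4)*(t^2 + 5*t + 4) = (t + 1)^2*(t + 3)*(t + 4)*(t + 4)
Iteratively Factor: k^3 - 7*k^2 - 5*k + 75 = (k + 3)*(k^2 - 10*k + 25) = (k - 5)*(k + 3)*(k - 5)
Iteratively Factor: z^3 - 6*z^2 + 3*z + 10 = (z + 1)*(z^2 - 7*z + 10) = (z - 5)*(z + 1)*(z - 2)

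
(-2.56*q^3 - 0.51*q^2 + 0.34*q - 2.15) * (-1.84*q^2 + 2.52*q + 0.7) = 4.7104*q^5 - 5.5128*q^4 - 3.7028*q^3 + 4.4558*q^2 - 5.18*q - 1.505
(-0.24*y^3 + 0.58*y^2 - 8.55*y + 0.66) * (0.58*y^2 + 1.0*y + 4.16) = -0.1392*y^5 + 0.0964*y^4 - 5.3774*y^3 - 5.7544*y^2 - 34.908*y + 2.7456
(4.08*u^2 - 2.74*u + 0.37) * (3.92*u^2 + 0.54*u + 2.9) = 15.9936*u^4 - 8.5376*u^3 + 11.8028*u^2 - 7.7462*u + 1.073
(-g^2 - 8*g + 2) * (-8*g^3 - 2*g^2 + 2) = 8*g^5 + 66*g^4 - 6*g^2 - 16*g + 4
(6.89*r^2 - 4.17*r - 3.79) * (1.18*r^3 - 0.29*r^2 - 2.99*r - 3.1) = 8.1302*r^5 - 6.9187*r^4 - 23.864*r^3 - 7.7916*r^2 + 24.2591*r + 11.749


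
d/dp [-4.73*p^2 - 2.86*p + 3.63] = -9.46*p - 2.86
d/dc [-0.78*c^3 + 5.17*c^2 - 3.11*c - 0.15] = -2.34*c^2 + 10.34*c - 3.11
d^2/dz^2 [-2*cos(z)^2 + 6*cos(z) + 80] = -6*cos(z) + 4*cos(2*z)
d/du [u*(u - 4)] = 2*u - 4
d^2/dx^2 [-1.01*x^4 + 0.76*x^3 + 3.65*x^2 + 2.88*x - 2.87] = -12.12*x^2 + 4.56*x + 7.3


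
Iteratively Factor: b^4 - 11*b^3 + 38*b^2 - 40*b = (b)*(b^3 - 11*b^2 + 38*b - 40) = b*(b - 2)*(b^2 - 9*b + 20) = b*(b - 4)*(b - 2)*(b - 5)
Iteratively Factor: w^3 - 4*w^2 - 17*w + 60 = (w + 4)*(w^2 - 8*w + 15) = (w - 3)*(w + 4)*(w - 5)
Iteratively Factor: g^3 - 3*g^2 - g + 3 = (g + 1)*(g^2 - 4*g + 3) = (g - 3)*(g + 1)*(g - 1)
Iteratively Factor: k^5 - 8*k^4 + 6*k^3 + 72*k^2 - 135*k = (k - 3)*(k^4 - 5*k^3 - 9*k^2 + 45*k) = k*(k - 3)*(k^3 - 5*k^2 - 9*k + 45) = k*(k - 3)*(k + 3)*(k^2 - 8*k + 15) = k*(k - 3)^2*(k + 3)*(k - 5)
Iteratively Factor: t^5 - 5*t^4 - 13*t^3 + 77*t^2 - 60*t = (t)*(t^4 - 5*t^3 - 13*t^2 + 77*t - 60) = t*(t - 3)*(t^3 - 2*t^2 - 19*t + 20) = t*(t - 3)*(t + 4)*(t^2 - 6*t + 5) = t*(t - 5)*(t - 3)*(t + 4)*(t - 1)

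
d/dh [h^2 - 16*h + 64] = 2*h - 16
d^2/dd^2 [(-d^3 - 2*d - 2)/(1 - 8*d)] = 2*(64*d^3 - 24*d^2 + 3*d + 144)/(512*d^3 - 192*d^2 + 24*d - 1)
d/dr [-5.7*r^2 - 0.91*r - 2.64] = -11.4*r - 0.91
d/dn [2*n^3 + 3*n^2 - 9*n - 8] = 6*n^2 + 6*n - 9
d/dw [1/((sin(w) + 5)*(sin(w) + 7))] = -2*(sin(w) + 6)*cos(w)/((sin(w) + 5)^2*(sin(w) + 7)^2)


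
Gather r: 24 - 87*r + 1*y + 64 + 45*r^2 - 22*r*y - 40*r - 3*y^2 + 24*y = 45*r^2 + r*(-22*y - 127) - 3*y^2 + 25*y + 88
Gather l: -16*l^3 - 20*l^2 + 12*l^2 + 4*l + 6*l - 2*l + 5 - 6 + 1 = -16*l^3 - 8*l^2 + 8*l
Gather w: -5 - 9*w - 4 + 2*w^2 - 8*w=2*w^2 - 17*w - 9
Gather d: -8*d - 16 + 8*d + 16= 0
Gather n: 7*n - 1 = 7*n - 1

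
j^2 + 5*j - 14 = (j - 2)*(j + 7)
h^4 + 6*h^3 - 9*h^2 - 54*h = h*(h - 3)*(h + 3)*(h + 6)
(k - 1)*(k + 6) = k^2 + 5*k - 6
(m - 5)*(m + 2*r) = m^2 + 2*m*r - 5*m - 10*r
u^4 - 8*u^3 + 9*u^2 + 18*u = u*(u - 6)*(u - 3)*(u + 1)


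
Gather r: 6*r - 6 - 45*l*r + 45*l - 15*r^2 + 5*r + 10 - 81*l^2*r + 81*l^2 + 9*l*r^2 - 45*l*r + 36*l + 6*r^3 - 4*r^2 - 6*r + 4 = 81*l^2 + 81*l + 6*r^3 + r^2*(9*l - 19) + r*(-81*l^2 - 90*l + 5) + 8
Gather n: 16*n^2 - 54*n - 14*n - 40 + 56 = 16*n^2 - 68*n + 16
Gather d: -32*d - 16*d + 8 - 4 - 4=-48*d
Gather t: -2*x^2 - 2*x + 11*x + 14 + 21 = -2*x^2 + 9*x + 35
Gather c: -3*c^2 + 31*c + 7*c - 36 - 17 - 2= -3*c^2 + 38*c - 55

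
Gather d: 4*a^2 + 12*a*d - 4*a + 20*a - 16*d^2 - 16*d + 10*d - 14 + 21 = 4*a^2 + 16*a - 16*d^2 + d*(12*a - 6) + 7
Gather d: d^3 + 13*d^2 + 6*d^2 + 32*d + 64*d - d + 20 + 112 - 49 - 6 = d^3 + 19*d^2 + 95*d + 77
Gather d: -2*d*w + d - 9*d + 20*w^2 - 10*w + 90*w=d*(-2*w - 8) + 20*w^2 + 80*w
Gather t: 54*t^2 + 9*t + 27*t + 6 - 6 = 54*t^2 + 36*t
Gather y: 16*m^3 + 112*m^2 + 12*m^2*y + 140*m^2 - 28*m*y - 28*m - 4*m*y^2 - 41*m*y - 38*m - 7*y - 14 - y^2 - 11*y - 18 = 16*m^3 + 252*m^2 - 66*m + y^2*(-4*m - 1) + y*(12*m^2 - 69*m - 18) - 32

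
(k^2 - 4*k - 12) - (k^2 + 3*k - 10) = -7*k - 2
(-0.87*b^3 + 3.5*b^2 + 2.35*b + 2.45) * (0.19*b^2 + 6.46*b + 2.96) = -0.1653*b^5 - 4.9552*b^4 + 20.4813*b^3 + 26.0065*b^2 + 22.783*b + 7.252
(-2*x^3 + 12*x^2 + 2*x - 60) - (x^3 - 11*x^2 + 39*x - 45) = -3*x^3 + 23*x^2 - 37*x - 15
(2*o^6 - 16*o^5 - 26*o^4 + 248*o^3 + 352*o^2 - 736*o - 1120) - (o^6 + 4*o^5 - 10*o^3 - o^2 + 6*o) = o^6 - 20*o^5 - 26*o^4 + 258*o^3 + 353*o^2 - 742*o - 1120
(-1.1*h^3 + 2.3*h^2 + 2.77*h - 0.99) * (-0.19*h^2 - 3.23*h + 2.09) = 0.209*h^5 + 3.116*h^4 - 10.2543*h^3 - 3.952*h^2 + 8.987*h - 2.0691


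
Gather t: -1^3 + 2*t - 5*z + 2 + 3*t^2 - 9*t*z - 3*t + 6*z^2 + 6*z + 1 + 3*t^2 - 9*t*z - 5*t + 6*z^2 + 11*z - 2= 6*t^2 + t*(-18*z - 6) + 12*z^2 + 12*z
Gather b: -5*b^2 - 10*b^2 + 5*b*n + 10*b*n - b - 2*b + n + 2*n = -15*b^2 + b*(15*n - 3) + 3*n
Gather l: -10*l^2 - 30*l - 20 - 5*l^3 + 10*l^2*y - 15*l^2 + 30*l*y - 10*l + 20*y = -5*l^3 + l^2*(10*y - 25) + l*(30*y - 40) + 20*y - 20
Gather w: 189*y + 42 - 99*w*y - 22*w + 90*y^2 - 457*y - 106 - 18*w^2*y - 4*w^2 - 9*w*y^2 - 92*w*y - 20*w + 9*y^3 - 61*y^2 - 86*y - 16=w^2*(-18*y - 4) + w*(-9*y^2 - 191*y - 42) + 9*y^3 + 29*y^2 - 354*y - 80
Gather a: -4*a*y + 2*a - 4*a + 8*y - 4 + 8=a*(-4*y - 2) + 8*y + 4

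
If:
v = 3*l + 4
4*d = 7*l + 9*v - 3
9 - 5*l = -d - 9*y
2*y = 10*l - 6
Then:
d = 966/97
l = 39/194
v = 893/194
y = -387/194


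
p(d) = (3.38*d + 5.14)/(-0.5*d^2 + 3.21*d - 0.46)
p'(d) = (1.0*d - 3.21)*(3.38*d + 5.14)/(-0.5*d^2 + 3.21*d - 0.46)^2 + 3.38/(-0.5*d^2 + 3.21*d - 0.46) = (1.69*d^2 + 5.14*d - 18.0542)/(0.25*d^4 - 3.21*d^3 + 10.7641*d^2 - 2.9532*d + 0.2116)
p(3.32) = 3.49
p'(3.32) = 0.80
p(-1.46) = -0.03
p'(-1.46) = -0.57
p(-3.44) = 0.37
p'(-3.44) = -0.05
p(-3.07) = 0.35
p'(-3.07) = -0.08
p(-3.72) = 0.38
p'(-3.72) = -0.04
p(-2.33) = 0.26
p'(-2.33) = -0.18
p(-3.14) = 0.35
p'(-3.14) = -0.07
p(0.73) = 4.71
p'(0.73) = -5.13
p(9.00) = -2.95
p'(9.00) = 1.13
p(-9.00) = 0.36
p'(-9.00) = 0.01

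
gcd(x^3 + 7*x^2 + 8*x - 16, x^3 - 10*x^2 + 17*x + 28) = 1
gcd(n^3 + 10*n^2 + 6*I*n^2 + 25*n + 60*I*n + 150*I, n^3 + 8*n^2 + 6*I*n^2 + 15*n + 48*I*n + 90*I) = n^2 + n*(5 + 6*I) + 30*I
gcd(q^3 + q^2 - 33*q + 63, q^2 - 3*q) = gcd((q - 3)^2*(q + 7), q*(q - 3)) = q - 3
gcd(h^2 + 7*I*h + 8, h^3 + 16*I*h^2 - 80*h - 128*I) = h + 8*I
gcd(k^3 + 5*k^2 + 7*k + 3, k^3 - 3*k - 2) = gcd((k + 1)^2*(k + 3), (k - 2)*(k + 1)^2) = k^2 + 2*k + 1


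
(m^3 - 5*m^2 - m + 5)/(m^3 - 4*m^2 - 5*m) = (m - 1)/m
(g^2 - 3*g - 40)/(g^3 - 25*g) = (g - 8)/(g*(g - 5))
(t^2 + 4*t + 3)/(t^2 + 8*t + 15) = (t + 1)/(t + 5)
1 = 1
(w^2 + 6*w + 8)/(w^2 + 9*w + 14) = (w + 4)/(w + 7)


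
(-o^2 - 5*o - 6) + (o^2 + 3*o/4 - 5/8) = -17*o/4 - 53/8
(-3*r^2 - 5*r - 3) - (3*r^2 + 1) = -6*r^2 - 5*r - 4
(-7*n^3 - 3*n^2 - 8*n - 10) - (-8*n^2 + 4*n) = -7*n^3 + 5*n^2 - 12*n - 10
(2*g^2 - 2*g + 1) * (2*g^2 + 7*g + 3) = 4*g^4 + 10*g^3 - 6*g^2 + g + 3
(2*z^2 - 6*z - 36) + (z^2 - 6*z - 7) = 3*z^2 - 12*z - 43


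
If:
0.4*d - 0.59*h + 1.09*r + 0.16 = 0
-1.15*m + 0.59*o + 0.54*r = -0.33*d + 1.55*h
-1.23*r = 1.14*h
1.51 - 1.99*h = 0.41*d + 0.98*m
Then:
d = -4.31644736842105*r - 0.4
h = -1.07894736842105*r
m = 3.99678437164339*r + 1.70816326530612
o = 6.4548495557902*r + 3.55319958491871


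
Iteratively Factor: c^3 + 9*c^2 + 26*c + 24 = (c + 3)*(c^2 + 6*c + 8) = (c + 3)*(c + 4)*(c + 2)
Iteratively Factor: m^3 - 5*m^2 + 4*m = (m - 1)*(m^2 - 4*m) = (m - 4)*(m - 1)*(m)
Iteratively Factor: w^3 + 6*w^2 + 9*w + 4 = (w + 1)*(w^2 + 5*w + 4) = (w + 1)*(w + 4)*(w + 1)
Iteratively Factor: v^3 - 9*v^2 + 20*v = (v - 4)*(v^2 - 5*v) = (v - 5)*(v - 4)*(v)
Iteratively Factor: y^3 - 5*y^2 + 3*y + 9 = (y - 3)*(y^2 - 2*y - 3) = (y - 3)^2*(y + 1)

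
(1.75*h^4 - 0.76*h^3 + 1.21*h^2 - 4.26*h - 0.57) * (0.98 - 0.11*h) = -0.1925*h^5 + 1.7986*h^4 - 0.8779*h^3 + 1.6544*h^2 - 4.1121*h - 0.5586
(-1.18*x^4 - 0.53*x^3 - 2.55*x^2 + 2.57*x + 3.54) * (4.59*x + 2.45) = -5.4162*x^5 - 5.3237*x^4 - 13.003*x^3 + 5.5488*x^2 + 22.5451*x + 8.673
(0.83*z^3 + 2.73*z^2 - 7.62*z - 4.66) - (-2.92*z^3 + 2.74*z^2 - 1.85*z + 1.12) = 3.75*z^3 - 0.0100000000000002*z^2 - 5.77*z - 5.78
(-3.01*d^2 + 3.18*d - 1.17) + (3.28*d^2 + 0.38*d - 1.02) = 0.27*d^2 + 3.56*d - 2.19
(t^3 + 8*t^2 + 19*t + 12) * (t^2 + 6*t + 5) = t^5 + 14*t^4 + 72*t^3 + 166*t^2 + 167*t + 60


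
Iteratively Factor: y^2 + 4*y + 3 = (y + 3)*(y + 1)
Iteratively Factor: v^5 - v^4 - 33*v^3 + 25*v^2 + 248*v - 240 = (v - 1)*(v^4 - 33*v^2 - 8*v + 240) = (v - 3)*(v - 1)*(v^3 + 3*v^2 - 24*v - 80) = (v - 5)*(v - 3)*(v - 1)*(v^2 + 8*v + 16) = (v - 5)*(v - 3)*(v - 1)*(v + 4)*(v + 4)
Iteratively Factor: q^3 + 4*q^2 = (q + 4)*(q^2) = q*(q + 4)*(q)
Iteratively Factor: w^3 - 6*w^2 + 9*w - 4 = (w - 1)*(w^2 - 5*w + 4) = (w - 4)*(w - 1)*(w - 1)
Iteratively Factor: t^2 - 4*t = (t)*(t - 4)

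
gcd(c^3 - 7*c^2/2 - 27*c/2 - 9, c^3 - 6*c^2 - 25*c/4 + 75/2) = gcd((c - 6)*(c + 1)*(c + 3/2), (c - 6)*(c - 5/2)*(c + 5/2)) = c - 6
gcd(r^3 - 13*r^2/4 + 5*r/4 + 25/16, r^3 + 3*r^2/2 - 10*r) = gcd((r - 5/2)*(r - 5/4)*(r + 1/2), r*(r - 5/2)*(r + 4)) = r - 5/2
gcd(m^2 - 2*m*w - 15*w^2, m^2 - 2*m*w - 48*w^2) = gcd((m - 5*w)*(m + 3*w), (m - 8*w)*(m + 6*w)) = 1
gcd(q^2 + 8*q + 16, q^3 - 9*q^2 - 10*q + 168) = q + 4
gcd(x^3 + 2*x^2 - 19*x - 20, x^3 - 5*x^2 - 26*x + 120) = x^2 + x - 20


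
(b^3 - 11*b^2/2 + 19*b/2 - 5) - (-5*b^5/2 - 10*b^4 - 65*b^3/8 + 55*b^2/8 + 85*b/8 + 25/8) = 5*b^5/2 + 10*b^4 + 73*b^3/8 - 99*b^2/8 - 9*b/8 - 65/8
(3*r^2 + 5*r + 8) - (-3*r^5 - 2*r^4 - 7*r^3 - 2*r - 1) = 3*r^5 + 2*r^4 + 7*r^3 + 3*r^2 + 7*r + 9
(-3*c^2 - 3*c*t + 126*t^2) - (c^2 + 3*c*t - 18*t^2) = -4*c^2 - 6*c*t + 144*t^2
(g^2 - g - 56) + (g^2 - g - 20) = 2*g^2 - 2*g - 76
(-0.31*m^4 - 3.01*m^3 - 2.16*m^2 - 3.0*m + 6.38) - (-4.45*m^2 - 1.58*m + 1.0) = -0.31*m^4 - 3.01*m^3 + 2.29*m^2 - 1.42*m + 5.38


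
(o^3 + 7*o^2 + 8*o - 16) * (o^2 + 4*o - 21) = o^5 + 11*o^4 + 15*o^3 - 131*o^2 - 232*o + 336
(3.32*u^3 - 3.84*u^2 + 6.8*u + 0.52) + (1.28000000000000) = 3.32*u^3 - 3.84*u^2 + 6.8*u + 1.8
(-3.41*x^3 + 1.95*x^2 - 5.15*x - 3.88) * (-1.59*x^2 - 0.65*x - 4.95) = 5.4219*x^5 - 0.884*x^4 + 23.8005*x^3 - 0.1358*x^2 + 28.0145*x + 19.206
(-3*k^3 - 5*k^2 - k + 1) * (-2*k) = 6*k^4 + 10*k^3 + 2*k^2 - 2*k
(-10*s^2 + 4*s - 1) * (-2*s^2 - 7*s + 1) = 20*s^4 + 62*s^3 - 36*s^2 + 11*s - 1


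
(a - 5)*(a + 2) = a^2 - 3*a - 10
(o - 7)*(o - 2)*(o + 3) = o^3 - 6*o^2 - 13*o + 42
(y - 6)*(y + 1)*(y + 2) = y^3 - 3*y^2 - 16*y - 12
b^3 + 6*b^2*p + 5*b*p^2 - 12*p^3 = (b - p)*(b + 3*p)*(b + 4*p)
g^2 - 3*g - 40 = (g - 8)*(g + 5)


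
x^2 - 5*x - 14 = (x - 7)*(x + 2)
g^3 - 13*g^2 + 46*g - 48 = (g - 8)*(g - 3)*(g - 2)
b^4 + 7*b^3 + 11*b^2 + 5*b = b*(b + 1)^2*(b + 5)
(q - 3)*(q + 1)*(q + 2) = q^3 - 7*q - 6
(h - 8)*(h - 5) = h^2 - 13*h + 40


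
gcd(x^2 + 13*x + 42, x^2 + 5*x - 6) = x + 6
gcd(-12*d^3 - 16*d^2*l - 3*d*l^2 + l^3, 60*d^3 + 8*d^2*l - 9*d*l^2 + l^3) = 12*d^2 + 4*d*l - l^2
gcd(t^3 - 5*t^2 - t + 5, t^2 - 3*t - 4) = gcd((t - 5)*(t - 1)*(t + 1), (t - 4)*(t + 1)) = t + 1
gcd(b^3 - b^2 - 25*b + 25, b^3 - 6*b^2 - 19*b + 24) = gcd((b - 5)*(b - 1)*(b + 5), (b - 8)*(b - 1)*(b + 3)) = b - 1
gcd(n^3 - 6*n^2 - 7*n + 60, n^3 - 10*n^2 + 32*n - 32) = n - 4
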